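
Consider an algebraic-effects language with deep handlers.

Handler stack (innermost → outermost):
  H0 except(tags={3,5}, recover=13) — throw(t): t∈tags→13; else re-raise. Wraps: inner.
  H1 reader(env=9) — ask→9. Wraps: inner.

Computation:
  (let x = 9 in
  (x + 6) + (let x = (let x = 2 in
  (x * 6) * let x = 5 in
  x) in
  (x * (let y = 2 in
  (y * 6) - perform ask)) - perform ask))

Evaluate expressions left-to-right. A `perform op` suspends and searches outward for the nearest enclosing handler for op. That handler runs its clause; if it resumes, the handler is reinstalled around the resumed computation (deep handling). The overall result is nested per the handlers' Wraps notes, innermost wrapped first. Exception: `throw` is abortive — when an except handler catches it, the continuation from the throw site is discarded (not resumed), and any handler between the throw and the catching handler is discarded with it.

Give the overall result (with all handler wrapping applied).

Answer: 186

Working:
ask @ H1 ⇒ 9
ask @ H1 ⇒ 9
H0 returns 186
H1 returns 186
= 186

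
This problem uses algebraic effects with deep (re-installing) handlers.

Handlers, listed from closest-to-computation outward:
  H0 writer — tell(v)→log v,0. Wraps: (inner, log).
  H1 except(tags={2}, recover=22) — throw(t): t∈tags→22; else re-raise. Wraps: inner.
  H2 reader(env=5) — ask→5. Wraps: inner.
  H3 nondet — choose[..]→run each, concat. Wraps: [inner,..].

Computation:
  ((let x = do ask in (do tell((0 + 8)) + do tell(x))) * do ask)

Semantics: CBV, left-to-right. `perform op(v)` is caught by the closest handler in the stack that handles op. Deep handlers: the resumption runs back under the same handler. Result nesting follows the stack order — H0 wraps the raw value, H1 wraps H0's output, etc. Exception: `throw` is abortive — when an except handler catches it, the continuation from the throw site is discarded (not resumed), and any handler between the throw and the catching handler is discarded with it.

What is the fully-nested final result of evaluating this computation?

Step-by-step:
ask @ H2 ⇒ 5
tell(8) @ H0 ⇒ log+=8
tell(5) @ H0 ⇒ log+=5
ask @ H2 ⇒ 5
H0 returns (0, (8, 5))
H1 returns (0, (8, 5))
H2 returns (0, (8, 5))
H3 returns [(0, (8, 5))]
= [(0, (8, 5))]

Answer: [(0, (8, 5))]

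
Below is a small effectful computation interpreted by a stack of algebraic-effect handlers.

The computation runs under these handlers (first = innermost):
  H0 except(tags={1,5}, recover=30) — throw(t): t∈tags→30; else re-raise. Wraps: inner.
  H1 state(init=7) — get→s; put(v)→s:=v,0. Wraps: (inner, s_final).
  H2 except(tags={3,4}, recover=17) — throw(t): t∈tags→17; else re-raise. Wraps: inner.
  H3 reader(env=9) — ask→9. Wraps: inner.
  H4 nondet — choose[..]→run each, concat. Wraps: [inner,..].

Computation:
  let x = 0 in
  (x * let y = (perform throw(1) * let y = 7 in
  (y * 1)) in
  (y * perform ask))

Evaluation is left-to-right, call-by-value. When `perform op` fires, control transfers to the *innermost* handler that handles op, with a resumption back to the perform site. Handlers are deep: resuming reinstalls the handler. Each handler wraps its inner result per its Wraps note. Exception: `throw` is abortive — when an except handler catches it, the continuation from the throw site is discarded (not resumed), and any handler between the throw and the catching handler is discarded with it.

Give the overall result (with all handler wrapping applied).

Evaluation trace:
throw(1) @ H0 caught ⇒ 30
H1 returns (30, 7)
H2 returns (30, 7)
H3 returns (30, 7)
H4 returns [(30, 7)]
= [(30, 7)]

Answer: [(30, 7)]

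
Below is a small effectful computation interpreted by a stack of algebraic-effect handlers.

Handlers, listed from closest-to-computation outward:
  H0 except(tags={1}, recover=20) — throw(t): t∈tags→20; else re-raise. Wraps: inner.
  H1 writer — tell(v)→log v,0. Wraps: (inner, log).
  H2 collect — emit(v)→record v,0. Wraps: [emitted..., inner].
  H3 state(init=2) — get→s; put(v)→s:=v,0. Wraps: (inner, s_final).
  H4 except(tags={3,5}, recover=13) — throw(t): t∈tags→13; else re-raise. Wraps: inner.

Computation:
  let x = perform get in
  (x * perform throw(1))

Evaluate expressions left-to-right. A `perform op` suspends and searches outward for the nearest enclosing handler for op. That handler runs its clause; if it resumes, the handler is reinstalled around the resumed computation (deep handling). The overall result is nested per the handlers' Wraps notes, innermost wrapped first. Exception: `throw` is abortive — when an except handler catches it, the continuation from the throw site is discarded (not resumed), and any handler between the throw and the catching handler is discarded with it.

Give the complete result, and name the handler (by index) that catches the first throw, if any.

Evaluation trace:
get @ H3 ⇒ 2
throw(1) @ H0 caught ⇒ 20
H1 returns (20, ())
H2 returns [(20, ())]
H3 returns ([(20, ())], 2)
H4 returns ([(20, ())], 2)
= ([(20, ())], 2)

Answer: ([(20, ())], 2) ; first throw caught by: H0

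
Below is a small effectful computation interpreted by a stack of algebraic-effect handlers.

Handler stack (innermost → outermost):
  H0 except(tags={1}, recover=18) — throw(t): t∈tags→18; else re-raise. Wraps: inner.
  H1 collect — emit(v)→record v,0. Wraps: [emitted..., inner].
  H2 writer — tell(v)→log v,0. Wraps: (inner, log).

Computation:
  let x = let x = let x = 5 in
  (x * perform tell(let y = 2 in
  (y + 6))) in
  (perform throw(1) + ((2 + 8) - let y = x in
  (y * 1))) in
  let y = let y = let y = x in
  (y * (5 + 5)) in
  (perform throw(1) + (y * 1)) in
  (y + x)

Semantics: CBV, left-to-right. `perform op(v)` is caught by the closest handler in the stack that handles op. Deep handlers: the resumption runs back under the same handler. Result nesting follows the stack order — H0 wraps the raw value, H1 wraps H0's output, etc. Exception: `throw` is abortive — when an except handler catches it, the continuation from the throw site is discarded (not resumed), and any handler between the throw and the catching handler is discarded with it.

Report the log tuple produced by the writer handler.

Working:
tell(8) @ H2 ⇒ log+=8
throw(1) @ H0 caught ⇒ 18
H1 returns [18]
H2 returns ([18], (8))
= ([18], (8))

Answer: (8)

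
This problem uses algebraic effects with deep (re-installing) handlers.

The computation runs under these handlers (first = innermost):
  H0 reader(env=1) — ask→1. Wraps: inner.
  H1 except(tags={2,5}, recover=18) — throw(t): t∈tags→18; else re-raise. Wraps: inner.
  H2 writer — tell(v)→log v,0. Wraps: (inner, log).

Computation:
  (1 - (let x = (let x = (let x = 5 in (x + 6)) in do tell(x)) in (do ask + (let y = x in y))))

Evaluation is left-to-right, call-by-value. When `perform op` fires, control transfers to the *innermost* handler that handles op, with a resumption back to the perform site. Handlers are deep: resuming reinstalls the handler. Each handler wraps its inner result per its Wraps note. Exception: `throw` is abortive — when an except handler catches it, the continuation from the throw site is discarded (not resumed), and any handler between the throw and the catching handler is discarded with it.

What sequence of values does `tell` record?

Answer: (11)

Working:
tell(11) @ H2 ⇒ log+=11
ask @ H0 ⇒ 1
H0 returns 0
H1 returns 0
H2 returns (0, (11))
= (0, (11))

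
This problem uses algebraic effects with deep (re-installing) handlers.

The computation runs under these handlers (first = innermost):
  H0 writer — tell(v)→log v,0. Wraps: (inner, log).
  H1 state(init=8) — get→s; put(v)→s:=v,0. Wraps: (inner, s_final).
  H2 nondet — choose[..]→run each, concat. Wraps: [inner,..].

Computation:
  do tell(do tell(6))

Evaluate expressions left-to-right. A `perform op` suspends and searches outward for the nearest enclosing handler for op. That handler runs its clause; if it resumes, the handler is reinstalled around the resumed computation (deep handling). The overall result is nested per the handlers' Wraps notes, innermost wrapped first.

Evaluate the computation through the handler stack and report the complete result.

Working:
tell(6) @ H0 ⇒ log+=6
tell(0) @ H0 ⇒ log+=0
H0 returns (0, (6, 0))
H1 returns ((0, (6, 0)), 8)
H2 returns [((0, (6, 0)), 8)]
= [((0, (6, 0)), 8)]

Answer: [((0, (6, 0)), 8)]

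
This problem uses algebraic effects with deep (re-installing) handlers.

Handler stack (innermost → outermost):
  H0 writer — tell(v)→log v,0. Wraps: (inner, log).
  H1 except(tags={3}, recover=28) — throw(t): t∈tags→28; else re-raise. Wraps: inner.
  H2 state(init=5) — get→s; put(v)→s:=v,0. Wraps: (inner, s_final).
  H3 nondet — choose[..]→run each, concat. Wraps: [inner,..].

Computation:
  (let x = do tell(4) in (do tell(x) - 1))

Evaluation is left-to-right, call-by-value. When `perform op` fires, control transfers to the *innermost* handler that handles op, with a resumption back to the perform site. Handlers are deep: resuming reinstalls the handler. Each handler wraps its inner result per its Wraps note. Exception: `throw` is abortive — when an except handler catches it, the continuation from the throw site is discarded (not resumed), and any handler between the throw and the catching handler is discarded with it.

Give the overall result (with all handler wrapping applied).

Answer: [((-1, (4, 0)), 5)]

Step-by-step:
tell(4) @ H0 ⇒ log+=4
tell(0) @ H0 ⇒ log+=0
H0 returns (-1, (4, 0))
H1 returns (-1, (4, 0))
H2 returns ((-1, (4, 0)), 5)
H3 returns [((-1, (4, 0)), 5)]
= [((-1, (4, 0)), 5)]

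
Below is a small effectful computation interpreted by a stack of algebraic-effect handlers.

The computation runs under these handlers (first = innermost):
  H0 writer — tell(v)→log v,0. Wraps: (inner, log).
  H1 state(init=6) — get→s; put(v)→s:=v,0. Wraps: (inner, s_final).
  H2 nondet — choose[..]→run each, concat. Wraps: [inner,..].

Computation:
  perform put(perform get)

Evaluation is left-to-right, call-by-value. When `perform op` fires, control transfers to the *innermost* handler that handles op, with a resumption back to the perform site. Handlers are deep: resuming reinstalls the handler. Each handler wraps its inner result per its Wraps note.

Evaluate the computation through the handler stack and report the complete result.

Step-by-step:
get @ H1 ⇒ 6
put(6) @ H1 ⇒ s:=6
H0 returns (0, ())
H1 returns ((0, ()), 6)
H2 returns [((0, ()), 6)]
= [((0, ()), 6)]

Answer: [((0, ()), 6)]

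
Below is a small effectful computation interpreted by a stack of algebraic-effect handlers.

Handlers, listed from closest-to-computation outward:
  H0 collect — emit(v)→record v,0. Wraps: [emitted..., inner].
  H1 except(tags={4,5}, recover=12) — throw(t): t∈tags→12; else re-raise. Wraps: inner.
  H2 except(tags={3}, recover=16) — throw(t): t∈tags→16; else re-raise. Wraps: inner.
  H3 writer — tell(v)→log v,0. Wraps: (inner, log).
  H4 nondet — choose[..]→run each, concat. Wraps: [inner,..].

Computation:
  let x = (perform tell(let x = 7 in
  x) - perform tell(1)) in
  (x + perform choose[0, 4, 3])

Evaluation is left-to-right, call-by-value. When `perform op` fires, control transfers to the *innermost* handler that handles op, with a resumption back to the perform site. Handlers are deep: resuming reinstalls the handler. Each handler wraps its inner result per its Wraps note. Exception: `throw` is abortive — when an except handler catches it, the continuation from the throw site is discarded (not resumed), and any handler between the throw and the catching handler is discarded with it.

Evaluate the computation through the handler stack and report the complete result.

Answer: [([0], (7, 1)), ([4], (7, 1)), ([3], (7, 1))]

Evaluation trace:
tell(7) @ H3 ⇒ log+=7
tell(1) @ H3 ⇒ log+=1
choose[0, 4, 3] @ H4
  branch[0] choose=0:
    H0 returns [0]
    H1 returns [0]
    H2 returns [0]
    H3 returns ([0], (7, 1))
    H4 returns [([0], (7, 1))]
  branch[1] choose=4:
    H0 returns [4]
    H1 returns [4]
    H2 returns [4]
    H3 returns ([4], (7, 1))
    H4 returns [([4], (7, 1))]
  branch[2] choose=3:
    H0 returns [3]
    H1 returns [3]
    H2 returns [3]
    H3 returns ([3], (7, 1))
    H4 returns [([3], (7, 1))]
= [([0], (7, 1)), ([4], (7, 1)), ([3], (7, 1))]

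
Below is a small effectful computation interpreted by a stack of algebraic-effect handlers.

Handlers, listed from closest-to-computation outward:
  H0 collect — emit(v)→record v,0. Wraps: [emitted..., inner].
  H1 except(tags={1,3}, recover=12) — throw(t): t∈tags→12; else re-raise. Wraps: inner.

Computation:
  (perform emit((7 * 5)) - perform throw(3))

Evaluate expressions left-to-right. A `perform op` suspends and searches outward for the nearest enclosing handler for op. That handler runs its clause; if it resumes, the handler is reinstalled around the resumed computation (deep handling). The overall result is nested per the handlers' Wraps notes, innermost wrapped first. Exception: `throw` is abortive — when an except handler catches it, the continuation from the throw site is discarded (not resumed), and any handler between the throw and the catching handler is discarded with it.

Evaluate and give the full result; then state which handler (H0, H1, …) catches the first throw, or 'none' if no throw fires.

Evaluation trace:
emit(35) @ H0 ⇒ out+=35
throw(3) @ H1 caught ⇒ 12
= 12

Answer: 12 ; first throw caught by: H1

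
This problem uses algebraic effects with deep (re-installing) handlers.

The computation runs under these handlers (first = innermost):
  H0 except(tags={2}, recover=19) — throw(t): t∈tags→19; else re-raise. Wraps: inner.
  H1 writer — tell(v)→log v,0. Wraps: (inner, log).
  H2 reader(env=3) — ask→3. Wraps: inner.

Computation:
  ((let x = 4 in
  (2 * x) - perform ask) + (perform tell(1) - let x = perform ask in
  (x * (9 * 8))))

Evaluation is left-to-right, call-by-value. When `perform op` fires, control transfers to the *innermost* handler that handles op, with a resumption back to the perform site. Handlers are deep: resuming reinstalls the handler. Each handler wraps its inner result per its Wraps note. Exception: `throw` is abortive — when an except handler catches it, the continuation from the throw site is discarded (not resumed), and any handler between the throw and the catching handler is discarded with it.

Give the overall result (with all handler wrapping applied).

Answer: (-211, (1))

Working:
ask @ H2 ⇒ 3
tell(1) @ H1 ⇒ log+=1
ask @ H2 ⇒ 3
H0 returns -211
H1 returns (-211, (1))
H2 returns (-211, (1))
= (-211, (1))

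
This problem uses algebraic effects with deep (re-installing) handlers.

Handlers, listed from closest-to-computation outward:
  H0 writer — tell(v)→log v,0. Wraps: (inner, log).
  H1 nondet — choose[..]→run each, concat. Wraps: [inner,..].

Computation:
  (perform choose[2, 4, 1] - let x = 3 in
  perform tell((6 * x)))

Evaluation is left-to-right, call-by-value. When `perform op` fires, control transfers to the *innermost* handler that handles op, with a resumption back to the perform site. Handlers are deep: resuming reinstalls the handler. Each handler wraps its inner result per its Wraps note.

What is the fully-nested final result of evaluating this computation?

Answer: [(2, (18)), (4, (18)), (1, (18))]

Evaluation trace:
choose[2, 4, 1] @ H1
  branch[0] choose=2:
    tell(18) @ H0 ⇒ log+=18
    H0 returns (2, (18))
    H1 returns [(2, (18))]
  branch[1] choose=4:
    tell(18) @ H0 ⇒ log+=18
    H0 returns (4, (18))
    H1 returns [(4, (18))]
  branch[2] choose=1:
    tell(18) @ H0 ⇒ log+=18
    H0 returns (1, (18))
    H1 returns [(1, (18))]
= [(2, (18)), (4, (18)), (1, (18))]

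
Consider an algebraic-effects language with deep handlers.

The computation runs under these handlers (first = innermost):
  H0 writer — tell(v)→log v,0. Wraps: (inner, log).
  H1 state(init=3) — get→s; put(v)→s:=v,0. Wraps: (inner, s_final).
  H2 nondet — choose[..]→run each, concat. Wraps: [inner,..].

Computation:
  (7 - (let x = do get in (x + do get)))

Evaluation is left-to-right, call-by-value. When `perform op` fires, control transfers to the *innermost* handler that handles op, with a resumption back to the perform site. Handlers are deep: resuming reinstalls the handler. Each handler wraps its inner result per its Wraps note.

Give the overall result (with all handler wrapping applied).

Answer: [((1, ()), 3)]

Working:
get @ H1 ⇒ 3
get @ H1 ⇒ 3
H0 returns (1, ())
H1 returns ((1, ()), 3)
H2 returns [((1, ()), 3)]
= [((1, ()), 3)]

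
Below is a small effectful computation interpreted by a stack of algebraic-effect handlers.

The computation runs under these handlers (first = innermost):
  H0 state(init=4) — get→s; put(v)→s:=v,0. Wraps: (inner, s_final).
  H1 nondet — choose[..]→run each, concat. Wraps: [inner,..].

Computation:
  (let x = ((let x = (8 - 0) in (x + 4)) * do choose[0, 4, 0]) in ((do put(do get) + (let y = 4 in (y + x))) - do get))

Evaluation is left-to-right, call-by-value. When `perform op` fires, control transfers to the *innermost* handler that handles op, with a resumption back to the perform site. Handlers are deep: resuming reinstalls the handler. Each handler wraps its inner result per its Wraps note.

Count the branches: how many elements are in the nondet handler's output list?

Step-by-step:
choose[0, 4, 0] @ H1
  branch[0] choose=0:
    get @ H0 ⇒ 4
    put(4) @ H0 ⇒ s:=4
    get @ H0 ⇒ 4
    H0 returns (0, 4)
    H1 returns [(0, 4)]
  branch[1] choose=4:
    get @ H0 ⇒ 4
    put(4) @ H0 ⇒ s:=4
    get @ H0 ⇒ 4
    H0 returns (48, 4)
    H1 returns [(48, 4)]
  branch[2] choose=0:
    get @ H0 ⇒ 4
    put(4) @ H0 ⇒ s:=4
    get @ H0 ⇒ 4
    H0 returns (0, 4)
    H1 returns [(0, 4)]
= [(0, 4), (48, 4), (0, 4)]

Answer: 3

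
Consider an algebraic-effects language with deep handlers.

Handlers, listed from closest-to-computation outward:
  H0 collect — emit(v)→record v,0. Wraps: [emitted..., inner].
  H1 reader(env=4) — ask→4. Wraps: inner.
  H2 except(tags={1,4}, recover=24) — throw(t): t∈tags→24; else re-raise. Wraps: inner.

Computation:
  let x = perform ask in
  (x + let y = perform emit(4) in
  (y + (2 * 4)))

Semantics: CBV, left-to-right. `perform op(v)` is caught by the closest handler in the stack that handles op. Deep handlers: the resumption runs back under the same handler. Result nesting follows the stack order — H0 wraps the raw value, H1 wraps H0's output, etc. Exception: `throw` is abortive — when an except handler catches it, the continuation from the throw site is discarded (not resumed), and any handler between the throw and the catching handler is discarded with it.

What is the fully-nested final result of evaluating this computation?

Step-by-step:
ask @ H1 ⇒ 4
emit(4) @ H0 ⇒ out+=4
H0 returns [4, 12]
H1 returns [4, 12]
H2 returns [4, 12]
= [4, 12]

Answer: [4, 12]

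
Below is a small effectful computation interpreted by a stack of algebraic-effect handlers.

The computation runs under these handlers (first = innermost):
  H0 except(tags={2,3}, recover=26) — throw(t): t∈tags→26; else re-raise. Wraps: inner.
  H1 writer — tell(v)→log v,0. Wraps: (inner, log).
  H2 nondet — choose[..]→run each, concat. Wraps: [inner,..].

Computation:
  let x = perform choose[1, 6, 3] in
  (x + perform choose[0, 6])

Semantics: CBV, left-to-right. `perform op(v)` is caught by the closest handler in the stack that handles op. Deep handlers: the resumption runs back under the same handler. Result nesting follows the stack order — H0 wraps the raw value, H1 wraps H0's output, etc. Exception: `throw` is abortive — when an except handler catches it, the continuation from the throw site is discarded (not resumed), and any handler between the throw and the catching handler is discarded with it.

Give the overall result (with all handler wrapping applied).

Evaluation trace:
choose[1, 6, 3] @ H2
  branch[0] choose=1:
    choose[0, 6] @ H2
      branch[0] choose=0:
        H0 returns 1
        H1 returns (1, ())
        H2 returns [(1, ())]
      branch[1] choose=6:
        H0 returns 7
        H1 returns (7, ())
        H2 returns [(7, ())]
  branch[1] choose=6:
    choose[0, 6] @ H2
      branch[0] choose=0:
        H0 returns 6
        H1 returns (6, ())
        H2 returns [(6, ())]
      branch[1] choose=6:
        H0 returns 12
        H1 returns (12, ())
        H2 returns [(12, ())]
  branch[2] choose=3:
    choose[0, 6] @ H2
      branch[0] choose=0:
        H0 returns 3
        H1 returns (3, ())
        H2 returns [(3, ())]
      branch[1] choose=6:
        H0 returns 9
        H1 returns (9, ())
        H2 returns [(9, ())]
= [(1, ()), (7, ()), (6, ()), (12, ()), (3, ()), (9, ())]

Answer: [(1, ()), (7, ()), (6, ()), (12, ()), (3, ()), (9, ())]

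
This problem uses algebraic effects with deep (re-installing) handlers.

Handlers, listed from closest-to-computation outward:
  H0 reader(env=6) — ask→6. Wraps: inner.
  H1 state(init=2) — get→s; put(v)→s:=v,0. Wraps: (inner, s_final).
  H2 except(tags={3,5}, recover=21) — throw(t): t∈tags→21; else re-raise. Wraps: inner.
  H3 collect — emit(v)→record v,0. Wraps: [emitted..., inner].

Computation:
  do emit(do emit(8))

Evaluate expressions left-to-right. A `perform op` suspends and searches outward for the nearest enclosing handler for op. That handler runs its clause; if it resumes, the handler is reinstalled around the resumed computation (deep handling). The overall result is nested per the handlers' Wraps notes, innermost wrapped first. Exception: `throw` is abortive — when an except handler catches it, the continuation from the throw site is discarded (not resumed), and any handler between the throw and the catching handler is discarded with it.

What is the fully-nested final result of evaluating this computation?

Answer: [8, 0, (0, 2)]

Evaluation trace:
emit(8) @ H3 ⇒ out+=8
emit(0) @ H3 ⇒ out+=0
H0 returns 0
H1 returns (0, 2)
H2 returns (0, 2)
H3 returns [8, 0, (0, 2)]
= [8, 0, (0, 2)]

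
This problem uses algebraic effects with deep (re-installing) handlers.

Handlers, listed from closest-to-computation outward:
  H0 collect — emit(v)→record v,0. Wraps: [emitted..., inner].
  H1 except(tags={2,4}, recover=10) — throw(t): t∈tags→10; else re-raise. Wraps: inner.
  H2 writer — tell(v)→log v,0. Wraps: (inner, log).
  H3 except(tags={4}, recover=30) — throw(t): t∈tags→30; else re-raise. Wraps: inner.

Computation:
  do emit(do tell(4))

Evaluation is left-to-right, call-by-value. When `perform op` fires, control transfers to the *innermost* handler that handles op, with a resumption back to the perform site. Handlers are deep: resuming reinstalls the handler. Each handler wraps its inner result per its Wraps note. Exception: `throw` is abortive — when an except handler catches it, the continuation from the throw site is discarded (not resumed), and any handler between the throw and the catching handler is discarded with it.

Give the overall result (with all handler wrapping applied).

Working:
tell(4) @ H2 ⇒ log+=4
emit(0) @ H0 ⇒ out+=0
H0 returns [0, 0]
H1 returns [0, 0]
H2 returns ([0, 0], (4))
H3 returns ([0, 0], (4))
= ([0, 0], (4))

Answer: ([0, 0], (4))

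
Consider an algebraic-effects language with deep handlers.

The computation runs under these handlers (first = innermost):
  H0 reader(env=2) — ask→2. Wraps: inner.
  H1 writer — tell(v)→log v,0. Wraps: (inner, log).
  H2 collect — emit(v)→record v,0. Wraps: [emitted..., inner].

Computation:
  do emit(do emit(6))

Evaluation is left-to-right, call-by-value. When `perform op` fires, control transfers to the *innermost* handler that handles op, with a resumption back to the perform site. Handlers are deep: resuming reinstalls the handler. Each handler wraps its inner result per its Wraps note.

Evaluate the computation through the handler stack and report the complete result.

Working:
emit(6) @ H2 ⇒ out+=6
emit(0) @ H2 ⇒ out+=0
H0 returns 0
H1 returns (0, ())
H2 returns [6, 0, (0, ())]
= [6, 0, (0, ())]

Answer: [6, 0, (0, ())]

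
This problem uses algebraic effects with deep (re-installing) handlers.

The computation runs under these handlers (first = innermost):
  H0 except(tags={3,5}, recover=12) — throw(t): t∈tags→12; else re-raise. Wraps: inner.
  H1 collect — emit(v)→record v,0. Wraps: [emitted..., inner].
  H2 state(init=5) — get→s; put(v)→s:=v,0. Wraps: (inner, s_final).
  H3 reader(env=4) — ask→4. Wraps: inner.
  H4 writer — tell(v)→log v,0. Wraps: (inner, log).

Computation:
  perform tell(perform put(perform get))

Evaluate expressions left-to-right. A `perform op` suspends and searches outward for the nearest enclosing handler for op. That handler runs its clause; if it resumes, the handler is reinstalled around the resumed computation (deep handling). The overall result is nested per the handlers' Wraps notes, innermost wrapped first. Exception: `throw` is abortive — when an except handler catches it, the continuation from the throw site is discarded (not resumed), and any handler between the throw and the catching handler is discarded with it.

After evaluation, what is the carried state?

Answer: 5

Evaluation trace:
get @ H2 ⇒ 5
put(5) @ H2 ⇒ s:=5
tell(0) @ H4 ⇒ log+=0
H0 returns 0
H1 returns [0]
H2 returns ([0], 5)
H3 returns ([0], 5)
H4 returns (([0], 5), (0))
= (([0], 5), (0))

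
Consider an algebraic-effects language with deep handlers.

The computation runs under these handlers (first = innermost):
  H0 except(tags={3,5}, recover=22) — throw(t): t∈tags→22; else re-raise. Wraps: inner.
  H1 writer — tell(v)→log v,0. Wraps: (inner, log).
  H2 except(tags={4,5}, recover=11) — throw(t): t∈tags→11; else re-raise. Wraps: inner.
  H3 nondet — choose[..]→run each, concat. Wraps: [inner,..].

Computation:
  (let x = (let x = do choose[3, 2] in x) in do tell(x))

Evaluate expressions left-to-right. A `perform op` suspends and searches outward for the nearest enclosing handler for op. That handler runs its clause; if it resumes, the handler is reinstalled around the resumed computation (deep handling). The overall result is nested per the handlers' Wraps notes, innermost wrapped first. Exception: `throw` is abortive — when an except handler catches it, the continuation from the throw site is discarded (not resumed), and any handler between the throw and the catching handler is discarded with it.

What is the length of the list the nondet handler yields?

Answer: 2

Working:
choose[3, 2] @ H3
  branch[0] choose=3:
    tell(3) @ H1 ⇒ log+=3
    H0 returns 0
    H1 returns (0, (3))
    H2 returns (0, (3))
    H3 returns [(0, (3))]
  branch[1] choose=2:
    tell(2) @ H1 ⇒ log+=2
    H0 returns 0
    H1 returns (0, (2))
    H2 returns (0, (2))
    H3 returns [(0, (2))]
= [(0, (3)), (0, (2))]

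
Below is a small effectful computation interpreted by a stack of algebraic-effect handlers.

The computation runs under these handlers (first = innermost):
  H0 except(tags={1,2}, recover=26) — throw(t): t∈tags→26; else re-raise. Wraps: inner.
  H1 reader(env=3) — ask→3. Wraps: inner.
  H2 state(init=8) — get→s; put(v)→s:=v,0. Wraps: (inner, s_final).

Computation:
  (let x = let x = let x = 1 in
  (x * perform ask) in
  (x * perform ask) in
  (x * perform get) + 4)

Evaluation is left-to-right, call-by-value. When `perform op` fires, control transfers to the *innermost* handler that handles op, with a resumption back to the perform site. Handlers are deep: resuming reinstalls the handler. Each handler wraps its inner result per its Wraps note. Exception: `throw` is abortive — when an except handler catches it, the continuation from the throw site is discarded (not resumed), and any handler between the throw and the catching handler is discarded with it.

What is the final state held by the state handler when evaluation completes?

Working:
ask @ H1 ⇒ 3
ask @ H1 ⇒ 3
get @ H2 ⇒ 8
H0 returns 76
H1 returns 76
H2 returns (76, 8)
= (76, 8)

Answer: 8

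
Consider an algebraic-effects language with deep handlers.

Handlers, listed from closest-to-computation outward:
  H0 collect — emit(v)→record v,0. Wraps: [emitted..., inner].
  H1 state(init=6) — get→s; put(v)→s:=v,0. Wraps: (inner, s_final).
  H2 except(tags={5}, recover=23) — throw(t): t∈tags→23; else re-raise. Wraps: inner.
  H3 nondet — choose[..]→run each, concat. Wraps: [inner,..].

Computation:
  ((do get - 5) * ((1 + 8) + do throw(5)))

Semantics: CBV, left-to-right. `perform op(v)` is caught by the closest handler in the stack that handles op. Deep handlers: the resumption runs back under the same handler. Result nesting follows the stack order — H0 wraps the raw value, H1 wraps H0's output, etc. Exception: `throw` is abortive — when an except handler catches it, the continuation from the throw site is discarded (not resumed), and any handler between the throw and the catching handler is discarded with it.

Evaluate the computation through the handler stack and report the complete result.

Answer: [23]

Working:
get @ H1 ⇒ 6
throw(5) @ H2 caught ⇒ 23
H3 returns [23]
= [23]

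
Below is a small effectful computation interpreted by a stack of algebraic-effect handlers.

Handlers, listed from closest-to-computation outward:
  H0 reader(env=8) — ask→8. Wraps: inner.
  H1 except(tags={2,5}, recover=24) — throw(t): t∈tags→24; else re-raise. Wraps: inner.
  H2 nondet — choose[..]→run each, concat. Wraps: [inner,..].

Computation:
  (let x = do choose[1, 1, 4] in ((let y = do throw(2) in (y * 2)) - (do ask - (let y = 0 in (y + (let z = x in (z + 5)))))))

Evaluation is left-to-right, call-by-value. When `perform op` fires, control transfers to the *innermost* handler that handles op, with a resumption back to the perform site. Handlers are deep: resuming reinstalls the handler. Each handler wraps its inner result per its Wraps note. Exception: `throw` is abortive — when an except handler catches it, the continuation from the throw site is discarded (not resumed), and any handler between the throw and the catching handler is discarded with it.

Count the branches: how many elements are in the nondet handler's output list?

Step-by-step:
choose[1, 1, 4] @ H2
  branch[0] choose=1:
    throw(2) @ H1 caught ⇒ 24
    H2 returns [24]
  branch[1] choose=1:
    throw(2) @ H1 caught ⇒ 24
    H2 returns [24]
  branch[2] choose=4:
    throw(2) @ H1 caught ⇒ 24
    H2 returns [24]
= [24, 24, 24]

Answer: 3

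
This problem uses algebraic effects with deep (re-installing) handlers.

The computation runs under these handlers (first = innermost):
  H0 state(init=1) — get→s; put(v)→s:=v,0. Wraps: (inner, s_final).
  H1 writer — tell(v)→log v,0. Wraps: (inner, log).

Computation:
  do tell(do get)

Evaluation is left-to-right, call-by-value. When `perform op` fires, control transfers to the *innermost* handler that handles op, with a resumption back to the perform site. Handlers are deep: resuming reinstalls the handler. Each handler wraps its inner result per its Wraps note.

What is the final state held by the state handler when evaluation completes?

Step-by-step:
get @ H0 ⇒ 1
tell(1) @ H1 ⇒ log+=1
H0 returns (0, 1)
H1 returns ((0, 1), (1))
= ((0, 1), (1))

Answer: 1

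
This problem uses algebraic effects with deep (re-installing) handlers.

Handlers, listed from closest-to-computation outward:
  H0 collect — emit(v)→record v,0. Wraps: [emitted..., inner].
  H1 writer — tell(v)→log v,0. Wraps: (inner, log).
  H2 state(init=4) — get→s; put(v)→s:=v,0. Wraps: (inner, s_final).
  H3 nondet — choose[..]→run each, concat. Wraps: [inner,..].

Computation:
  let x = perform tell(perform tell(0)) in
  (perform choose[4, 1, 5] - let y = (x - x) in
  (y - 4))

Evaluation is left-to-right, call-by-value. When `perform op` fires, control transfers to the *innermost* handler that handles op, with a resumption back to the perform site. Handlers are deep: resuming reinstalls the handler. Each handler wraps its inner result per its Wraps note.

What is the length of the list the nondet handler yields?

Answer: 3

Working:
tell(0) @ H1 ⇒ log+=0
tell(0) @ H1 ⇒ log+=0
choose[4, 1, 5] @ H3
  branch[0] choose=4:
    H0 returns [8]
    H1 returns ([8], (0, 0))
    H2 returns (([8], (0, 0)), 4)
    H3 returns [(([8], (0, 0)), 4)]
  branch[1] choose=1:
    H0 returns [5]
    H1 returns ([5], (0, 0))
    H2 returns (([5], (0, 0)), 4)
    H3 returns [(([5], (0, 0)), 4)]
  branch[2] choose=5:
    H0 returns [9]
    H1 returns ([9], (0, 0))
    H2 returns (([9], (0, 0)), 4)
    H3 returns [(([9], (0, 0)), 4)]
= [(([8], (0, 0)), 4), (([5], (0, 0)), 4), (([9], (0, 0)), 4)]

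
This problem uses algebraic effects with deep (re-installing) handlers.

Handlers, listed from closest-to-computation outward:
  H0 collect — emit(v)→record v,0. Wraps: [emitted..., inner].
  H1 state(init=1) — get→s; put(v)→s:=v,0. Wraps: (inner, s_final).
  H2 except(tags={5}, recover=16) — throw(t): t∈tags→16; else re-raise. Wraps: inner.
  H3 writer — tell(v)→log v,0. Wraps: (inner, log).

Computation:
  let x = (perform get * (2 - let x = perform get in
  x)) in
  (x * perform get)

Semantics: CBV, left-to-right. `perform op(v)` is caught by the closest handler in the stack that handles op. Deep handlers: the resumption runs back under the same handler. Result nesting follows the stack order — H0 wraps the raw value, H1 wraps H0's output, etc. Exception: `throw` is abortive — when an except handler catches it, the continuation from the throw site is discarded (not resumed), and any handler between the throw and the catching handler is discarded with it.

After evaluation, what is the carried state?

Answer: 1

Step-by-step:
get @ H1 ⇒ 1
get @ H1 ⇒ 1
get @ H1 ⇒ 1
H0 returns [1]
H1 returns ([1], 1)
H2 returns ([1], 1)
H3 returns (([1], 1), ())
= (([1], 1), ())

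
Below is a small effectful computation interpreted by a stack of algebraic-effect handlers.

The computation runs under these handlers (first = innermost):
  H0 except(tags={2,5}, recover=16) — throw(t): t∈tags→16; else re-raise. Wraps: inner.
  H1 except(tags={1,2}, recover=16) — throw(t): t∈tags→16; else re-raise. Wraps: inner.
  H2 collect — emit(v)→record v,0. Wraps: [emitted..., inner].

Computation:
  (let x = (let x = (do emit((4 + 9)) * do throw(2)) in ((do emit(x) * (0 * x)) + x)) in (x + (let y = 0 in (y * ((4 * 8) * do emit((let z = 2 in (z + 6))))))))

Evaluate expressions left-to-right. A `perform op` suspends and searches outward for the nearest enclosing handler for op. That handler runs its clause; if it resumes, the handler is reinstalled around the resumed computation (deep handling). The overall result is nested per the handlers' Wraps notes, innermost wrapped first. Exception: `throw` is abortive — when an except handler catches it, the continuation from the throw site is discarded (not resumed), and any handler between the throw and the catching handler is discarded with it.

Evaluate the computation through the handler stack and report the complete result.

Working:
emit(13) @ H2 ⇒ out+=13
throw(2) @ H0 caught ⇒ 16
H1 returns 16
H2 returns [13, 16]
= [13, 16]

Answer: [13, 16]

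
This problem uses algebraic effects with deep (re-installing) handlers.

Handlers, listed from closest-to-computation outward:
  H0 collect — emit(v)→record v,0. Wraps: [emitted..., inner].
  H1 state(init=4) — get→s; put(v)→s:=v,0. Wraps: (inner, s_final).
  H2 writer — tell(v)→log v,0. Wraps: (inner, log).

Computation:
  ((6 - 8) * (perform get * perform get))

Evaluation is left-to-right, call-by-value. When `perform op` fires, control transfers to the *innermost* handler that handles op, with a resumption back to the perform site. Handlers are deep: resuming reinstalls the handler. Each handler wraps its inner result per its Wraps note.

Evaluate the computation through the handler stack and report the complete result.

Working:
get @ H1 ⇒ 4
get @ H1 ⇒ 4
H0 returns [-32]
H1 returns ([-32], 4)
H2 returns (([-32], 4), ())
= (([-32], 4), ())

Answer: (([-32], 4), ())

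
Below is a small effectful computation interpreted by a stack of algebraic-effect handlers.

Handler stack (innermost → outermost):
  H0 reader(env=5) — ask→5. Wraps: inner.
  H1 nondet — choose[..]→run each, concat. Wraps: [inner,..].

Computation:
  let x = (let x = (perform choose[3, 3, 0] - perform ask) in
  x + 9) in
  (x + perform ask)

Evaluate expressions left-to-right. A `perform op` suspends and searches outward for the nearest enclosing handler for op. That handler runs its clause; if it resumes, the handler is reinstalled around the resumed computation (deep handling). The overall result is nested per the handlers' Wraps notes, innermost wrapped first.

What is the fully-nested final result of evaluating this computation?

Answer: [12, 12, 9]

Evaluation trace:
choose[3, 3, 0] @ H1
  branch[0] choose=3:
    ask @ H0 ⇒ 5
    ask @ H0 ⇒ 5
    H0 returns 12
    H1 returns [12]
  branch[1] choose=3:
    ask @ H0 ⇒ 5
    ask @ H0 ⇒ 5
    H0 returns 12
    H1 returns [12]
  branch[2] choose=0:
    ask @ H0 ⇒ 5
    ask @ H0 ⇒ 5
    H0 returns 9
    H1 returns [9]
= [12, 12, 9]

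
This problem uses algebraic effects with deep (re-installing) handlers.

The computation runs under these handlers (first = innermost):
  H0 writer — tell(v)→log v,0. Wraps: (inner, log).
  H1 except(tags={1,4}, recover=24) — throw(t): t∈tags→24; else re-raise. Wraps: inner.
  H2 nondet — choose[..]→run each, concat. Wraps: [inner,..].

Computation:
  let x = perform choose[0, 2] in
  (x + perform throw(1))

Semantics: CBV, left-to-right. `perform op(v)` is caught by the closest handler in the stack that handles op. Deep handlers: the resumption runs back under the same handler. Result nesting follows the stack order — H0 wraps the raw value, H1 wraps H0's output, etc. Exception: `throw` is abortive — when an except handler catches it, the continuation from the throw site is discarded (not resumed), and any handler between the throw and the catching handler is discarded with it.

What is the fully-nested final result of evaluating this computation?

Answer: [24, 24]

Step-by-step:
choose[0, 2] @ H2
  branch[0] choose=0:
    throw(1) @ H1 caught ⇒ 24
    H2 returns [24]
  branch[1] choose=2:
    throw(1) @ H1 caught ⇒ 24
    H2 returns [24]
= [24, 24]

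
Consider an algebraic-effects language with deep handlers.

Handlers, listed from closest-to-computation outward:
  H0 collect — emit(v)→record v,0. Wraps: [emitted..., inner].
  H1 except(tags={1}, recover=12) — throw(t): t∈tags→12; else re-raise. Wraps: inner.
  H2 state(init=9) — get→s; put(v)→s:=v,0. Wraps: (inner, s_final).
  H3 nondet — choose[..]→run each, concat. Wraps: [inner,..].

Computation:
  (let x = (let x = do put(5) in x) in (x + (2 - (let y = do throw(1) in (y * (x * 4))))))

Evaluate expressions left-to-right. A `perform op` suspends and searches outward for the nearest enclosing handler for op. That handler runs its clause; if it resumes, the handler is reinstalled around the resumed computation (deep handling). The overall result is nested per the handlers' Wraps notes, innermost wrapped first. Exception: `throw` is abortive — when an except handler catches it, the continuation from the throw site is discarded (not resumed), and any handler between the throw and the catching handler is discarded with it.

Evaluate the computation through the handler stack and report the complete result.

Answer: [(12, 5)]

Evaluation trace:
put(5) @ H2 ⇒ s:=5
throw(1) @ H1 caught ⇒ 12
H2 returns (12, 5)
H3 returns [(12, 5)]
= [(12, 5)]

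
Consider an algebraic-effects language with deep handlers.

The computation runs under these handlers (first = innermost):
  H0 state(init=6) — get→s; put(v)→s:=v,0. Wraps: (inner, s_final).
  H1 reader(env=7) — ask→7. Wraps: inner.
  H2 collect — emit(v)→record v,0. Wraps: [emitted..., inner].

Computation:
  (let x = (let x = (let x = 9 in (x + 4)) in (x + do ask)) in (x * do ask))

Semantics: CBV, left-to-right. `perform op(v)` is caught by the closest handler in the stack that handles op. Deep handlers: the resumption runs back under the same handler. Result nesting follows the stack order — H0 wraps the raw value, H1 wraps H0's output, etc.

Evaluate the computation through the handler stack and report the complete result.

Answer: [(140, 6)]

Working:
ask @ H1 ⇒ 7
ask @ H1 ⇒ 7
H0 returns (140, 6)
H1 returns (140, 6)
H2 returns [(140, 6)]
= [(140, 6)]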